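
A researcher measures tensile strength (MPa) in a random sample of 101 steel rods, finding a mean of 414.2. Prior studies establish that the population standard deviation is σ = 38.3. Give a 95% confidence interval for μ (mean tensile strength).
(406.73, 421.67)

z-interval (σ known):
z* = 1.960 for 95% confidence

Margin of error = z* · σ/√n = 1.960 · 38.3/√101 = 7.47

CI: (414.2 - 7.47, 414.2 + 7.47) = (406.73, 421.67)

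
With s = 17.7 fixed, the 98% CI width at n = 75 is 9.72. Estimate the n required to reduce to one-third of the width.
n ≈ 675

CI width ∝ 1/√n
To reduce width by factor 3, need √n to grow by 3 → need 3² = 9 times as many samples.

Current: n = 75, width = 9.72
New: n = 675, width ≈ 3.18

Width reduced by factor of 9.72/3.18 = 3.06.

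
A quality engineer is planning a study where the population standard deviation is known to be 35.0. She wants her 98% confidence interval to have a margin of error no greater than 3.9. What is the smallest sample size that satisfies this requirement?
n ≥ 436

For margin E ≤ 3.9:
n ≥ (z* · σ / E)²
n ≥ (2.326 · 35.0 / 3.9)²
n ≥ 435.74

Minimum n = 436 (rounding up)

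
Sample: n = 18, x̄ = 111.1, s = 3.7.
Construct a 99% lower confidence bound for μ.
μ ≥ 108.86

Lower bound (one-sided):
t* = 2.567 (one-sided for 99%)
Lower bound = x̄ - t* · s/√n = 111.1 - 2.567 · 3.7/√18 = 108.86

We are 99% confident that μ ≥ 108.86.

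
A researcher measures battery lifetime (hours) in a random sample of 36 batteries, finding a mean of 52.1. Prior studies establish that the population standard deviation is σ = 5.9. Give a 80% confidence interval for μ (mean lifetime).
(50.84, 53.36)

z-interval (σ known):
z* = 1.282 for 80% confidence

Margin of error = z* · σ/√n = 1.282 · 5.9/√36 = 1.26

CI: (52.1 - 1.26, 52.1 + 1.26) = (50.84, 53.36)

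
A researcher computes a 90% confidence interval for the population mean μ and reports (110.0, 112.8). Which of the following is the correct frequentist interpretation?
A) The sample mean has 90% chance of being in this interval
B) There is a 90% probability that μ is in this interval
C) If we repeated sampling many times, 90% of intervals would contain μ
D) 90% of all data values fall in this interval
C

A) Wrong — x̄ is observed and sits in the interval by construction.
B) Wrong — μ is fixed; the randomness lives in the interval, not in μ.
C) Correct — this is the frequentist long-run coverage interpretation.
D) Wrong — a CI is about the parameter μ, not individual data values.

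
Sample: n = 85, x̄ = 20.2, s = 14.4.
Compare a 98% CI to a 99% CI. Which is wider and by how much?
99% CI is wider by 0.82

df = 84
98% CI: t* = 2.372, (16.50, 23.90), width = 2 · t* · s/√n = 7.41
99% CI: t* = 2.636, (16.08, 24.32), width = 2 · t* · s/√n = 8.23

The 99% CI is wider by 8.23 - 7.41 = 0.82.
Higher confidence requires a wider interval.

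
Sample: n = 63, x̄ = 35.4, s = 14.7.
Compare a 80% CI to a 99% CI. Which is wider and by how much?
99% CI is wider by 5.04

df = 62
80% CI: t* = 1.295, (33.00, 37.80), width = 2 · t* · s/√n = 4.80
99% CI: t* = 2.657, (30.48, 40.32), width = 2 · t* · s/√n = 9.84

The 99% CI is wider by 9.84 - 4.80 = 5.04.
Higher confidence requires a wider interval.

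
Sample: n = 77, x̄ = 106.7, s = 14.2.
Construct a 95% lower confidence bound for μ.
μ ≥ 104.01

Lower bound (one-sided):
t* = 1.665 (one-sided for 95%)
Lower bound = x̄ - t* · s/√n = 106.7 - 1.665 · 14.2/√77 = 104.01

We are 95% confident that μ ≥ 104.01.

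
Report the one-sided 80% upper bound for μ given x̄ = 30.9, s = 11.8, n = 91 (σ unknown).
μ ≤ 31.95

Upper bound (one-sided):
t* = 0.846 (one-sided for 80%)
Upper bound = x̄ + t* · s/√n = 30.9 + 0.846 · 11.8/√91 = 31.95

We are 80% confident that μ ≤ 31.95.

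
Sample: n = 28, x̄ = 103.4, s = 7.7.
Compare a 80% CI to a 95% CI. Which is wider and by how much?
95% CI is wider by 2.15

df = 27
80% CI: t* = 1.314, (101.49, 105.31), width = 2 · t* · s/√n = 3.82
95% CI: t* = 2.052, (100.41, 106.39), width = 2 · t* · s/√n = 5.97

The 95% CI is wider by 5.97 - 3.82 = 2.15.
Higher confidence requires a wider interval.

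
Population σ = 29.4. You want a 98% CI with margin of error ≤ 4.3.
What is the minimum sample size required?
n ≥ 253

For margin E ≤ 4.3:
n ≥ (z* · σ / E)²
n ≥ (2.326 · 29.4 / 4.3)²
n ≥ 252.92

Minimum n = 253 (rounding up)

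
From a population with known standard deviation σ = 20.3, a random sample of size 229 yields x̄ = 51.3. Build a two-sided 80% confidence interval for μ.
(49.58, 53.02)

z-interval (σ known):
z* = 1.282 for 80% confidence

Margin of error = z* · σ/√n = 1.282 · 20.3/√229 = 1.72

CI: (51.3 - 1.72, 51.3 + 1.72) = (49.58, 53.02)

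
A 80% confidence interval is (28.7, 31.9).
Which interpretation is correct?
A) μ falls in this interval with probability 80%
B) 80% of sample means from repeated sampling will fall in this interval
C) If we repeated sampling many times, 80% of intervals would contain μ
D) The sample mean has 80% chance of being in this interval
C

A) Wrong — μ is fixed; the randomness lives in the interval, not in μ.
B) Wrong — coverage applies to intervals containing μ, not to future x̄ values.
C) Correct — this is the frequentist long-run coverage interpretation.
D) Wrong — x̄ is observed and sits in the interval by construction.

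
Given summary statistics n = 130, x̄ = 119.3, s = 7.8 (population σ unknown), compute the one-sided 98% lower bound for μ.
μ ≥ 117.88

Lower bound (one-sided):
t* = 2.075 (one-sided for 98%)
Lower bound = x̄ - t* · s/√n = 119.3 - 2.075 · 7.8/√130 = 117.88

We are 98% confident that μ ≥ 117.88.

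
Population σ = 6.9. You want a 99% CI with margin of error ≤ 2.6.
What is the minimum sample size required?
n ≥ 47

For margin E ≤ 2.6:
n ≥ (z* · σ / E)²
n ≥ (2.576 · 6.9 / 2.6)²
n ≥ 46.74

Minimum n = 47 (rounding up)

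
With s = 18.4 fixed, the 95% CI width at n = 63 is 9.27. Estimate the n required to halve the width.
n ≈ 252

CI width ∝ 1/√n
To reduce width by factor 2, need √n to grow by 2 → need 2² = 4 times as many samples.

Current: n = 63, width = 9.27
New: n = 252, width ≈ 4.56

Width reduced by factor of 9.27/4.56 = 2.03.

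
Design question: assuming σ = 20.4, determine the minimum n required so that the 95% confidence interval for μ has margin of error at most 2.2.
n ≥ 331

For margin E ≤ 2.2:
n ≥ (z* · σ / E)²
n ≥ (1.960 · 20.4 / 2.2)²
n ≥ 330.31

Minimum n = 331 (rounding up)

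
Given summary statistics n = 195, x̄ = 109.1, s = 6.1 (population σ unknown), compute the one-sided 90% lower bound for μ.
μ ≥ 108.54

Lower bound (one-sided):
t* = 1.286 (one-sided for 90%)
Lower bound = x̄ - t* · s/√n = 109.1 - 1.286 · 6.1/√195 = 108.54

We are 90% confident that μ ≥ 108.54.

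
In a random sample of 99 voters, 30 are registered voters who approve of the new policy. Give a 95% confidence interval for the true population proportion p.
(0.213, 0.394)

Proportion CI:
p̂ = 30/99 = 0.30303
SE = √(p̂(1-p̂)/n) = √(0.30303 · 0.69697 / 99) = 0.04619

z* = 1.960
Margin = z* · SE = 1.960 · 0.04619 = 0.0905

CI: 0.30303 ± 0.0905 = (0.213, 0.394)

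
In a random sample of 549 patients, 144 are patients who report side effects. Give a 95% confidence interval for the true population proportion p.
(0.225, 0.299)

Proportion CI:
p̂ = 144/549 = 0.26230
SE = √(p̂(1-p̂)/n) = √(0.26230 · 0.73770 / 549) = 0.01877

z* = 1.960
Margin = z* · SE = 1.960 · 0.01877 = 0.0368

CI: 0.26230 ± 0.0368 = (0.225, 0.299)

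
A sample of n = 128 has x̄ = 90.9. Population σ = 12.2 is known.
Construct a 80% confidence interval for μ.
(89.52, 92.28)

z-interval (σ known):
z* = 1.282 for 80% confidence

Margin of error = z* · σ/√n = 1.282 · 12.2/√128 = 1.38

CI: (90.9 - 1.38, 90.9 + 1.38) = (89.52, 92.28)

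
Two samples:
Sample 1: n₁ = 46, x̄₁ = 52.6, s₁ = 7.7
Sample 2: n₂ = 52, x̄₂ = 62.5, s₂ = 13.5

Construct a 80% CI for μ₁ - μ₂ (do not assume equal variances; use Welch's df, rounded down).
(-12.73, -7.07)

Difference: x̄₁ - x̄₂ = -9.90
SE = √(s₁²/n₁ + s₂²/n₂) = √(7.7²/46 + 13.5²/52) = 2.1895
df = 82.73 → 82 (Welch–Satterthwaite, rounded down)
t* = 1.292

CI: -9.90 ± 1.292 · 2.1895 = -9.90 ± 2.83 = (-12.73, -7.07)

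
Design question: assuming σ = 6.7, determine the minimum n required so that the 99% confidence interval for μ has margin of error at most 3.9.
n ≥ 20

For margin E ≤ 3.9:
n ≥ (z* · σ / E)²
n ≥ (2.576 · 6.7 / 3.9)²
n ≥ 19.58

Minimum n = 20 (rounding up)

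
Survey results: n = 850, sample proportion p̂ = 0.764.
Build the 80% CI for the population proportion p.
(0.745, 0.783)

Proportion CI:
SE = √(p̂(1-p̂)/n) = √(0.764 · 0.236 / 850) = 0.01456

z* = 1.282
Margin = z* · SE = 1.282 · 0.01456 = 0.0187

CI: 0.764 ± 0.0187 = (0.745, 0.783)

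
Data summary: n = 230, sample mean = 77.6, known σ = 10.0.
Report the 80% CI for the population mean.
(76.75, 78.45)

z-interval (σ known):
z* = 1.282 for 80% confidence

Margin of error = z* · σ/√n = 1.282 · 10.0/√230 = 0.85

CI: (77.6 - 0.85, 77.6 + 0.85) = (76.75, 78.45)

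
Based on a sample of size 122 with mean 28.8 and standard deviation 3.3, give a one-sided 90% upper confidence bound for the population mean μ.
μ ≤ 29.19

Upper bound (one-sided):
t* = 1.289 (one-sided for 90%)
Upper bound = x̄ + t* · s/√n = 28.8 + 1.289 · 3.3/√122 = 29.19

We are 90% confident that μ ≤ 29.19.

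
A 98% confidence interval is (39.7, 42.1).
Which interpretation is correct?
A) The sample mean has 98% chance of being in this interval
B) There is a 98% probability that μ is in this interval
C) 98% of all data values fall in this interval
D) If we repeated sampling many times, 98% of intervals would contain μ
D

A) Wrong — x̄ is observed and sits in the interval by construction.
B) Wrong — μ is fixed; the randomness lives in the interval, not in μ.
C) Wrong — a CI is about the parameter μ, not individual data values.
D) Correct — this is the frequentist long-run coverage interpretation.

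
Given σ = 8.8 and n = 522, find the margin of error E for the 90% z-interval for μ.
Margin of error = 0.63

Margin of error = z* · σ/√n
= 1.645 · 8.8/√522
= 1.645 · 8.8/22.8473
= 0.63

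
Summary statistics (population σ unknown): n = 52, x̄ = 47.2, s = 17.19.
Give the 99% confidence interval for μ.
(40.82, 53.58)

t-interval (σ unknown):
df = n - 1 = 51
t* = 2.676 for 99% confidence

Margin of error = t* · s/√n = 2.676 · 17.19/√52 = 6.38

CI: (40.82, 53.58)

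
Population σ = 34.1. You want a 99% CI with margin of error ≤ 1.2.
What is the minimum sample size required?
n ≥ 5359

For margin E ≤ 1.2:
n ≥ (z* · σ / E)²
n ≥ (2.576 · 34.1 / 1.2)²
n ≥ 5358.44

Minimum n = 5359 (rounding up)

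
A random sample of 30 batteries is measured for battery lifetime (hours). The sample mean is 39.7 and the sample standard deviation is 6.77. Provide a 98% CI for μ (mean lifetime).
(36.66, 42.74)

t-interval (σ unknown):
df = n - 1 = 29
t* = 2.462 for 98% confidence

Margin of error = t* · s/√n = 2.462 · 6.77/√30 = 3.04

CI: (36.66, 42.74)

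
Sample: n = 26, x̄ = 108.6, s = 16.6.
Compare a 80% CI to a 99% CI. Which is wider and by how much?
99% CI is wider by 9.58

df = 25
80% CI: t* = 1.316, (104.32, 112.88), width = 2 · t* · s/√n = 8.57
99% CI: t* = 2.787, (99.53, 117.67), width = 2 · t* · s/√n = 18.15

The 99% CI is wider by 18.15 - 8.57 = 9.58.
Higher confidence requires a wider interval.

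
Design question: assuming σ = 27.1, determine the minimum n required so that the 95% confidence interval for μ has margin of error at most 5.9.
n ≥ 82

For margin E ≤ 5.9:
n ≥ (z* · σ / E)²
n ≥ (1.960 · 27.1 / 5.9)²
n ≥ 81.05

Minimum n = 82 (rounding up)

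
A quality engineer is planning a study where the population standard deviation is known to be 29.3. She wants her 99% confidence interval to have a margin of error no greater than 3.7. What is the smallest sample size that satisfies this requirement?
n ≥ 417

For margin E ≤ 3.7:
n ≥ (z* · σ / E)²
n ≥ (2.576 · 29.3 / 3.7)²
n ≥ 416.12

Minimum n = 417 (rounding up)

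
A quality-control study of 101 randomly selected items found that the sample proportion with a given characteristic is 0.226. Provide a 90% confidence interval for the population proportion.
(0.158, 0.294)

Proportion CI:
SE = √(p̂(1-p̂)/n) = √(0.226 · 0.774 / 101) = 0.04162

z* = 1.645
Margin = z* · SE = 1.645 · 0.04162 = 0.0685

CI: 0.226 ± 0.0685 = (0.158, 0.294)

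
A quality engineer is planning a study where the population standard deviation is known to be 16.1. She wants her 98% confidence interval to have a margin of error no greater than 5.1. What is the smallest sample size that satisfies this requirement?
n ≥ 54

For margin E ≤ 5.1:
n ≥ (z* · σ / E)²
n ≥ (2.326 · 16.1 / 5.1)²
n ≥ 53.92

Minimum n = 54 (rounding up)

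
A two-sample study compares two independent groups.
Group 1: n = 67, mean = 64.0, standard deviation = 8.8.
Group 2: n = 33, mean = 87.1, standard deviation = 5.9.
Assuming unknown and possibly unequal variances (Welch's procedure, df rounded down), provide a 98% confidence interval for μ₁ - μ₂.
(-26.62, -19.58)

Difference: x̄₁ - x̄₂ = -23.10
SE = √(s₁²/n₁ + s₂²/n₂) = √(8.8²/67 + 5.9²/33) = 1.4868
df = 88.83 → 88 (Welch–Satterthwaite, rounded down)
t* = 2.369

CI: -23.10 ± 2.369 · 1.4868 = -23.10 ± 3.52 = (-26.62, -19.58)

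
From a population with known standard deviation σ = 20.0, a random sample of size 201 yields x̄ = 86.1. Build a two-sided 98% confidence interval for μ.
(82.82, 89.38)

z-interval (σ known):
z* = 2.326 for 98% confidence

Margin of error = z* · σ/√n = 2.326 · 20.0/√201 = 3.28

CI: (86.1 - 3.28, 86.1 + 3.28) = (82.82, 89.38)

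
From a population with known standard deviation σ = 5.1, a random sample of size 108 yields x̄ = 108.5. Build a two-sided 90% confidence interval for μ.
(107.69, 109.31)

z-interval (σ known):
z* = 1.645 for 90% confidence

Margin of error = z* · σ/√n = 1.645 · 5.1/√108 = 0.81

CI: (108.5 - 0.81, 108.5 + 0.81) = (107.69, 109.31)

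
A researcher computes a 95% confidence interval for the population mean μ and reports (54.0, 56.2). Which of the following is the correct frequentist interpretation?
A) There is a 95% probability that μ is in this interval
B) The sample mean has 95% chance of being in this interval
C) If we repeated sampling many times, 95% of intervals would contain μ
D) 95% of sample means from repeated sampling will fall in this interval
C

A) Wrong — μ is fixed; the randomness lives in the interval, not in μ.
B) Wrong — x̄ is observed and sits in the interval by construction.
C) Correct — this is the frequentist long-run coverage interpretation.
D) Wrong — coverage applies to intervals containing μ, not to future x̄ values.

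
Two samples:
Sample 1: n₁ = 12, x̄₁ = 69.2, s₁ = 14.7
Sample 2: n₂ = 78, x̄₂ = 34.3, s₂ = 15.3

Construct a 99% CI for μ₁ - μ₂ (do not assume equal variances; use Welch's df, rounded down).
(21.25, 48.55)

Difference: x̄₁ - x̄₂ = 34.90
SE = √(s₁²/n₁ + s₂²/n₂) = √(14.7²/12 + 15.3²/78) = 4.5835
df = 14.91 → 14 (Welch–Satterthwaite, rounded down)
t* = 2.977

CI: 34.90 ± 2.977 · 4.5835 = 34.90 ± 13.65 = (21.25, 48.55)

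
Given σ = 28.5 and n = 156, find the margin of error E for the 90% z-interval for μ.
Margin of error = 3.75

Margin of error = z* · σ/√n
= 1.645 · 28.5/√156
= 1.645 · 28.5/12.4900
= 3.75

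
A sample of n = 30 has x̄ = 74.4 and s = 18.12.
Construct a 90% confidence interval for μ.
(68.78, 80.02)

t-interval (σ unknown):
df = n - 1 = 29
t* = 1.699 for 90% confidence

Margin of error = t* · s/√n = 1.699 · 18.12/√30 = 5.62

CI: (68.78, 80.02)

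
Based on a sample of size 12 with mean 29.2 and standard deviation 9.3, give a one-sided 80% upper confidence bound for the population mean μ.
μ ≤ 31.55

Upper bound (one-sided):
t* = 0.876 (one-sided for 80%)
Upper bound = x̄ + t* · s/√n = 29.2 + 0.876 · 9.3/√12 = 31.55

We are 80% confident that μ ≤ 31.55.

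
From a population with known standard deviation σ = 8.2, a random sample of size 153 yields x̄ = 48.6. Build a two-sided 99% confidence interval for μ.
(46.89, 50.31)

z-interval (σ known):
z* = 2.576 for 99% confidence

Margin of error = z* · σ/√n = 2.576 · 8.2/√153 = 1.71

CI: (48.6 - 1.71, 48.6 + 1.71) = (46.89, 50.31)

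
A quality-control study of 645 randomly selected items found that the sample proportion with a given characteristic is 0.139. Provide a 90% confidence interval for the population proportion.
(0.117, 0.161)

Proportion CI:
SE = √(p̂(1-p̂)/n) = √(0.139 · 0.861 / 645) = 0.01362

z* = 1.645
Margin = z* · SE = 1.645 · 0.01362 = 0.0224

CI: 0.139 ± 0.0224 = (0.117, 0.161)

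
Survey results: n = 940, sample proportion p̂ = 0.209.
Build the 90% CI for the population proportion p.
(0.187, 0.231)

Proportion CI:
SE = √(p̂(1-p̂)/n) = √(0.209 · 0.791 / 940) = 0.01326

z* = 1.645
Margin = z* · SE = 1.645 · 0.01326 = 0.0218

CI: 0.209 ± 0.0218 = (0.187, 0.231)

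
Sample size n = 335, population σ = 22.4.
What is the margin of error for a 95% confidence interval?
Margin of error = 2.40

Margin of error = z* · σ/√n
= 1.960 · 22.4/√335
= 1.960 · 22.4/18.3030
= 2.40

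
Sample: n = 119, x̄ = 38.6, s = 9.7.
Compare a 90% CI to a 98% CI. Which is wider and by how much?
98% CI is wider by 1.24

df = 118
90% CI: t* = 1.658, (37.13, 40.07), width = 2 · t* · s/√n = 2.95
98% CI: t* = 2.358, (36.50, 40.70), width = 2 · t* · s/√n = 4.19

The 98% CI is wider by 4.19 - 2.95 = 1.24.
Higher confidence requires a wider interval.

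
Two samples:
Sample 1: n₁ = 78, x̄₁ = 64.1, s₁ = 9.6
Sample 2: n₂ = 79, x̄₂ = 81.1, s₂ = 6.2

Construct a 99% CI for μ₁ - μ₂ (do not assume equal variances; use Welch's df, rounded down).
(-20.38, -13.62)

Difference: x̄₁ - x̄₂ = -17.00
SE = √(s₁²/n₁ + s₂²/n₂) = √(9.6²/78 + 6.2²/79) = 1.2916
df = 131.47 → 131 (Welch–Satterthwaite, rounded down)
t* = 2.614

CI: -17.00 ± 2.614 · 1.2916 = -17.00 ± 3.38 = (-20.38, -13.62)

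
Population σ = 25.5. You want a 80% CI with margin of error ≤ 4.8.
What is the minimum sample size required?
n ≥ 47

For margin E ≤ 4.8:
n ≥ (z* · σ / E)²
n ≥ (1.282 · 25.5 / 4.8)²
n ≥ 46.38

Minimum n = 47 (rounding up)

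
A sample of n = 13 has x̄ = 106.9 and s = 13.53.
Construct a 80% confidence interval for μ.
(101.81, 111.99)

t-interval (σ unknown):
df = n - 1 = 12
t* = 1.356 for 80% confidence

Margin of error = t* · s/√n = 1.356 · 13.53/√13 = 5.09

CI: (101.81, 111.99)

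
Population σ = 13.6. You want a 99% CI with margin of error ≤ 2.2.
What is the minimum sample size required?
n ≥ 254

For margin E ≤ 2.2:
n ≥ (z* · σ / E)²
n ≥ (2.576 · 13.6 / 2.2)²
n ≥ 253.59

Minimum n = 254 (rounding up)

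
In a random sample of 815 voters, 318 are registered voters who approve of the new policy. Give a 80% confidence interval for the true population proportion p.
(0.368, 0.412)

Proportion CI:
p̂ = 318/815 = 0.39018
SE = √(p̂(1-p̂)/n) = √(0.39018 · 0.60982 / 815) = 0.01709

z* = 1.282
Margin = z* · SE = 1.282 · 0.01709 = 0.0219

CI: 0.39018 ± 0.0219 = (0.368, 0.412)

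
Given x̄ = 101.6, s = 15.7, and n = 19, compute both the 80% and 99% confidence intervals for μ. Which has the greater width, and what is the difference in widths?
99% CI is wider by 11.15

df = 18
80% CI: t* = 1.330, (96.81, 106.39), width = 2 · t* · s/√n = 9.58
99% CI: t* = 2.878, (91.23, 111.97), width = 2 · t* · s/√n = 20.73

The 99% CI is wider by 20.73 - 9.58 = 11.15.
Higher confidence requires a wider interval.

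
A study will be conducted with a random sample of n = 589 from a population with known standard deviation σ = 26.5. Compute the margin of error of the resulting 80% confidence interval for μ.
Margin of error = 1.40

Margin of error = z* · σ/√n
= 1.282 · 26.5/√589
= 1.282 · 26.5/24.2693
= 1.40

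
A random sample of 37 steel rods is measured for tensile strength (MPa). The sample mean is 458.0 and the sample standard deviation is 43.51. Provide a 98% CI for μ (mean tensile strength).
(440.59, 475.41)

t-interval (σ unknown):
df = n - 1 = 36
t* = 2.434 for 98% confidence

Margin of error = t* · s/√n = 2.434 · 43.51/√37 = 17.41

CI: (440.59, 475.41)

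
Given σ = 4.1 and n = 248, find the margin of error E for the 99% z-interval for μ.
Margin of error = 0.67

Margin of error = z* · σ/√n
= 2.576 · 4.1/√248
= 2.576 · 4.1/15.7480
= 0.67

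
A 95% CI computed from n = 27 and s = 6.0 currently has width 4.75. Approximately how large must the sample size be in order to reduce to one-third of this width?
n ≈ 243

CI width ∝ 1/√n
To reduce width by factor 3, need √n to grow by 3 → need 3² = 9 times as many samples.

Current: n = 27, width = 4.75
New: n = 243, width ≈ 1.52

Width reduced by factor of 4.75/1.52 = 3.12.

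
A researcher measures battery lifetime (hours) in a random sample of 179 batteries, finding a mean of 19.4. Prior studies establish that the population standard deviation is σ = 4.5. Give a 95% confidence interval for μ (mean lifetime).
(18.74, 20.06)

z-interval (σ known):
z* = 1.960 for 95% confidence

Margin of error = z* · σ/√n = 1.960 · 4.5/√179 = 0.66

CI: (19.4 - 0.66, 19.4 + 0.66) = (18.74, 20.06)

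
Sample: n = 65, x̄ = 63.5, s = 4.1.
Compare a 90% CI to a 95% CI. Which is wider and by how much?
95% CI is wider by 0.33

df = 64
90% CI: t* = 1.669, (62.65, 64.35), width = 2 · t* · s/√n = 1.70
95% CI: t* = 1.998, (62.48, 64.52), width = 2 · t* · s/√n = 2.03

The 95% CI is wider by 2.03 - 1.70 = 0.33.
Higher confidence requires a wider interval.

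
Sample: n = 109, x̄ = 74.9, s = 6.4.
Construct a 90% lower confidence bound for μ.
μ ≥ 74.11

Lower bound (one-sided):
t* = 1.289 (one-sided for 90%)
Lower bound = x̄ - t* · s/√n = 74.9 - 1.289 · 6.4/√109 = 74.11

We are 90% confident that μ ≥ 74.11.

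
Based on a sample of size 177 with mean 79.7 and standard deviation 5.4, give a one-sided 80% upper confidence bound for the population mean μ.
μ ≤ 80.04

Upper bound (one-sided):
t* = 0.844 (one-sided for 80%)
Upper bound = x̄ + t* · s/√n = 79.7 + 0.844 · 5.4/√177 = 80.04

We are 80% confident that μ ≤ 80.04.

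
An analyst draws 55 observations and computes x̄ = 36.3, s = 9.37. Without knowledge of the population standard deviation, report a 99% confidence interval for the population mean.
(32.93, 39.67)

t-interval (σ unknown):
df = n - 1 = 54
t* = 2.670 for 99% confidence

Margin of error = t* · s/√n = 2.670 · 9.37/√55 = 3.37

CI: (32.93, 39.67)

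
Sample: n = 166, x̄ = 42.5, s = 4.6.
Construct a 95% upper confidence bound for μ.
μ ≤ 43.09

Upper bound (one-sided):
t* = 1.654 (one-sided for 95%)
Upper bound = x̄ + t* · s/√n = 42.5 + 1.654 · 4.6/√166 = 43.09

We are 95% confident that μ ≤ 43.09.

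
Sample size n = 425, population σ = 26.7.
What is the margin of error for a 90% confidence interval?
Margin of error = 2.13

Margin of error = z* · σ/√n
= 1.645 · 26.7/√425
= 1.645 · 26.7/20.6155
= 2.13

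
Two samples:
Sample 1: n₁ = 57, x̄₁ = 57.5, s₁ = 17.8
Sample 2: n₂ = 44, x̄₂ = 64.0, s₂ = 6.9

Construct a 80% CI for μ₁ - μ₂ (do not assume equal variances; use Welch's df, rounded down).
(-9.83, -3.17)

Difference: x̄₁ - x̄₂ = -6.50
SE = √(s₁²/n₁ + s₂²/n₂) = √(17.8²/57 + 6.9²/44) = 2.5769
df = 76.17 → 76 (Welch–Satterthwaite, rounded down)
t* = 1.293

CI: -6.50 ± 1.293 · 2.5769 = -6.50 ± 3.33 = (-9.83, -3.17)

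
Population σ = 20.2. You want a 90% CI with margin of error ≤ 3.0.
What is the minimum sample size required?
n ≥ 123

For margin E ≤ 3.0:
n ≥ (z* · σ / E)²
n ≥ (1.645 · 20.2 / 3.0)²
n ≥ 122.69

Minimum n = 123 (rounding up)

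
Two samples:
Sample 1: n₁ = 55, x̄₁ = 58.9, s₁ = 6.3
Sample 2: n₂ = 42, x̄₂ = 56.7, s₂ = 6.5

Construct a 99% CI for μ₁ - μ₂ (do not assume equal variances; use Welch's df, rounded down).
(-1.26, 5.66)

Difference: x̄₁ - x̄₂ = 2.20
SE = √(s₁²/n₁ + s₂²/n₂) = √(6.3²/55 + 6.5²/42) = 1.3144
df = 86.95 → 86 (Welch–Satterthwaite, rounded down)
t* = 2.634

CI: 2.20 ± 2.634 · 1.3144 = 2.20 ± 3.46 = (-1.26, 5.66)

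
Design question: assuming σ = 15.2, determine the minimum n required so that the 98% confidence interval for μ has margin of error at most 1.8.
n ≥ 386

For margin E ≤ 1.8:
n ≥ (z* · σ / E)²
n ≥ (2.326 · 15.2 / 1.8)²
n ≥ 385.80

Minimum n = 386 (rounding up)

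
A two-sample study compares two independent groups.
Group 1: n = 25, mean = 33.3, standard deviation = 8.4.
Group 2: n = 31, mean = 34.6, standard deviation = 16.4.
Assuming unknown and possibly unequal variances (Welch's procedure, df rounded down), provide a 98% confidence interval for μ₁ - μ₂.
(-9.47, 6.87)

Difference: x̄₁ - x̄₂ = -1.30
SE = √(s₁²/n₁ + s₂²/n₂) = √(8.4²/25 + 16.4²/31) = 3.3909
df = 46.54 → 46 (Welch–Satterthwaite, rounded down)
t* = 2.410

CI: -1.30 ± 2.410 · 3.3909 = -1.30 ± 8.17 = (-9.47, 6.87)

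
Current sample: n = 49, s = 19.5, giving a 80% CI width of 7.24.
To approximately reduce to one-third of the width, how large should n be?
n ≈ 441

CI width ∝ 1/√n
To reduce width by factor 3, need √n to grow by 3 → need 3² = 9 times as many samples.

Current: n = 49, width = 7.24
New: n = 441, width ≈ 2.38

Width reduced by factor of 7.24/2.38 = 3.04.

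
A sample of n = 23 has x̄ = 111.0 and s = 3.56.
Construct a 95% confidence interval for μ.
(109.46, 112.54)

t-interval (σ unknown):
df = n - 1 = 22
t* = 2.074 for 95% confidence

Margin of error = t* · s/√n = 2.074 · 3.56/√23 = 1.54

CI: (109.46, 112.54)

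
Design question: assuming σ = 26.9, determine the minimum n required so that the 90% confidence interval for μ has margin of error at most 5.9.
n ≥ 57

For margin E ≤ 5.9:
n ≥ (z* · σ / E)²
n ≥ (1.645 · 26.9 / 5.9)²
n ≥ 56.25

Minimum n = 57 (rounding up)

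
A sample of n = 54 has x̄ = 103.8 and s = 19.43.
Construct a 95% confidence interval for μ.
(98.50, 109.10)

t-interval (σ unknown):
df = n - 1 = 53
t* = 2.006 for 95% confidence

Margin of error = t* · s/√n = 2.006 · 19.43/√54 = 5.30

CI: (98.50, 109.10)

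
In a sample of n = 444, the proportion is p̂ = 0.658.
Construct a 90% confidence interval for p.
(0.621, 0.695)

Proportion CI:
SE = √(p̂(1-p̂)/n) = √(0.658 · 0.342 / 444) = 0.02251

z* = 1.645
Margin = z* · SE = 1.645 · 0.02251 = 0.0370

CI: 0.658 ± 0.0370 = (0.621, 0.695)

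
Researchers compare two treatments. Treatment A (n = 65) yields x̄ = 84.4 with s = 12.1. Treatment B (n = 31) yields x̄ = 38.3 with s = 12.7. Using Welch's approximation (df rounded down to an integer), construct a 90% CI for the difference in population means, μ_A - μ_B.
(41.53, 50.67)

Difference: x̄₁ - x̄₂ = 46.10
SE = √(s₁²/n₁ + s₂²/n₂) = √(12.1²/65 + 12.7²/31) = 2.7305
df = 56.62 → 56 (Welch–Satterthwaite, rounded down)
t* = 1.673

CI: 46.10 ± 1.673 · 2.7305 = 46.10 ± 4.57 = (41.53, 50.67)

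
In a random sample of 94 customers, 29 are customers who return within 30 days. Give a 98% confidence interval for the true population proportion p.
(0.198, 0.419)

Proportion CI:
p̂ = 29/94 = 0.30851
SE = √(p̂(1-p̂)/n) = √(0.30851 · 0.69149 / 94) = 0.04764

z* = 2.326
Margin = z* · SE = 2.326 · 0.04764 = 0.1108

CI: 0.30851 ± 0.1108 = (0.198, 0.419)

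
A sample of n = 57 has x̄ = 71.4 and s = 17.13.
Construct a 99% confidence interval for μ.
(65.35, 77.45)

t-interval (σ unknown):
df = n - 1 = 56
t* = 2.667 for 99% confidence

Margin of error = t* · s/√n = 2.667 · 17.13/√57 = 6.05

CI: (65.35, 77.45)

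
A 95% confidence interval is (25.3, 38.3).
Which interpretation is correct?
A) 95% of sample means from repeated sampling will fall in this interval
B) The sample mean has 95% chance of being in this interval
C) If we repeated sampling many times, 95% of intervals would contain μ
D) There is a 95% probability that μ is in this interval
C

A) Wrong — coverage applies to intervals containing μ, not to future x̄ values.
B) Wrong — x̄ is observed and sits in the interval by construction.
C) Correct — this is the frequentist long-run coverage interpretation.
D) Wrong — μ is fixed; the randomness lives in the interval, not in μ.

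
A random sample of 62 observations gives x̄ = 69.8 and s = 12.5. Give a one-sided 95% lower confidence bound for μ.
μ ≥ 67.15

Lower bound (one-sided):
t* = 1.670 (one-sided for 95%)
Lower bound = x̄ - t* · s/√n = 69.8 - 1.670 · 12.5/√62 = 67.15

We are 95% confident that μ ≥ 67.15.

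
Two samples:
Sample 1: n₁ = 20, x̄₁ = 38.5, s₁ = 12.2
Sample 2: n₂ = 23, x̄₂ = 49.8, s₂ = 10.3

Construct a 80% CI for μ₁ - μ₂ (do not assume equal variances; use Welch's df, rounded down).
(-15.83, -6.77)

Difference: x̄₁ - x̄₂ = -11.30
SE = √(s₁²/n₁ + s₂²/n₂) = √(12.2²/20 + 10.3²/23) = 3.4720
df = 37.43 → 37 (Welch–Satterthwaite, rounded down)
t* = 1.305

CI: -11.30 ± 1.305 · 3.4720 = -11.30 ± 4.53 = (-15.83, -6.77)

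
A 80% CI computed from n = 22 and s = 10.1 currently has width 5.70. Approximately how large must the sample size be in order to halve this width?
n ≈ 88

CI width ∝ 1/√n
To reduce width by factor 2, need √n to grow by 2 → need 2² = 4 times as many samples.

Current: n = 22, width = 5.70
New: n = 88, width ≈ 2.78

Width reduced by factor of 5.70/2.78 = 2.05.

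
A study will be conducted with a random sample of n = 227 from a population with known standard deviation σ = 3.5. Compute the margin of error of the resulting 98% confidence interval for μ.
Margin of error = 0.54

Margin of error = z* · σ/√n
= 2.326 · 3.5/√227
= 2.326 · 3.5/15.0665
= 0.54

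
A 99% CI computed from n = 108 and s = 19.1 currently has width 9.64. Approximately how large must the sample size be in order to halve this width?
n ≈ 432

CI width ∝ 1/√n
To reduce width by factor 2, need √n to grow by 2 → need 2² = 4 times as many samples.

Current: n = 108, width = 9.64
New: n = 432, width ≈ 4.75

Width reduced by factor of 9.64/4.75 = 2.03.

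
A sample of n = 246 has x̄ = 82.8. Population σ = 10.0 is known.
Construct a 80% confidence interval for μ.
(81.98, 83.62)

z-interval (σ known):
z* = 1.282 for 80% confidence

Margin of error = z* · σ/√n = 1.282 · 10.0/√246 = 0.82

CI: (82.8 - 0.82, 82.8 + 0.82) = (81.98, 83.62)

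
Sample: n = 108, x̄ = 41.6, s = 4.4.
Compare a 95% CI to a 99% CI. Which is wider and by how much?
99% CI is wider by 0.54

df = 107
95% CI: t* = 1.982, (40.76, 42.44), width = 2 · t* · s/√n = 1.68
99% CI: t* = 2.623, (40.49, 42.71), width = 2 · t* · s/√n = 2.22

The 99% CI is wider by 2.22 - 1.68 = 0.54.
Higher confidence requires a wider interval.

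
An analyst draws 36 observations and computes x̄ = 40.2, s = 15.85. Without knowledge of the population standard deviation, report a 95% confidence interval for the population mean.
(34.84, 45.56)

t-interval (σ unknown):
df = n - 1 = 35
t* = 2.030 for 95% confidence

Margin of error = t* · s/√n = 2.030 · 15.85/√36 = 5.36

CI: (34.84, 45.56)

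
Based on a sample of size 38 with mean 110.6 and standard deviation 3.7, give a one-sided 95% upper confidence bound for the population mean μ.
μ ≤ 111.61

Upper bound (one-sided):
t* = 1.687 (one-sided for 95%)
Upper bound = x̄ + t* · s/√n = 110.6 + 1.687 · 3.7/√38 = 111.61

We are 95% confident that μ ≤ 111.61.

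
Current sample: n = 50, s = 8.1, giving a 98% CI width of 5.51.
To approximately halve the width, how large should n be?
n ≈ 200

CI width ∝ 1/√n
To reduce width by factor 2, need √n to grow by 2 → need 2² = 4 times as many samples.

Current: n = 50, width = 5.51
New: n = 200, width ≈ 2.69

Width reduced by factor of 5.51/2.69 = 2.05.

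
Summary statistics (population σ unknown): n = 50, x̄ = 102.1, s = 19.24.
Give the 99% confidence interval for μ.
(94.81, 109.39)

t-interval (σ unknown):
df = n - 1 = 49
t* = 2.680 for 99% confidence

Margin of error = t* · s/√n = 2.680 · 19.24/√50 = 7.29

CI: (94.81, 109.39)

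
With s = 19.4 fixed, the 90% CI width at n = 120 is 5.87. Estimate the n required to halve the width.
n ≈ 480

CI width ∝ 1/√n
To reduce width by factor 2, need √n to grow by 2 → need 2² = 4 times as many samples.

Current: n = 120, width = 5.87
New: n = 480, width ≈ 2.92

Width reduced by factor of 5.87/2.92 = 2.01.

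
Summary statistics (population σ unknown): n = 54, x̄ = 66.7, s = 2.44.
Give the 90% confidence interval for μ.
(66.14, 67.26)

t-interval (σ unknown):
df = n - 1 = 53
t* = 1.674 for 90% confidence

Margin of error = t* · s/√n = 1.674 · 2.44/√54 = 0.56

CI: (66.14, 67.26)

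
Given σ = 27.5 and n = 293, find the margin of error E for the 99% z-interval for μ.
Margin of error = 4.14

Margin of error = z* · σ/√n
= 2.576 · 27.5/√293
= 2.576 · 27.5/17.1172
= 4.14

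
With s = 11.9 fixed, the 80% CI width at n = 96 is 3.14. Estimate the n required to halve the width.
n ≈ 384

CI width ∝ 1/√n
To reduce width by factor 2, need √n to grow by 2 → need 2² = 4 times as many samples.

Current: n = 96, width = 3.14
New: n = 384, width ≈ 1.56

Width reduced by factor of 3.14/1.56 = 2.01.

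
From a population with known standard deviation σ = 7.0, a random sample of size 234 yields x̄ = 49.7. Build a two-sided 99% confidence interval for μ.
(48.52, 50.88)

z-interval (σ known):
z* = 2.576 for 99% confidence

Margin of error = z* · σ/√n = 2.576 · 7.0/√234 = 1.18

CI: (49.7 - 1.18, 49.7 + 1.18) = (48.52, 50.88)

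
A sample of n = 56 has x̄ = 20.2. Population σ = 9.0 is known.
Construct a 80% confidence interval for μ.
(18.66, 21.74)

z-interval (σ known):
z* = 1.282 for 80% confidence

Margin of error = z* · σ/√n = 1.282 · 9.0/√56 = 1.54

CI: (20.2 - 1.54, 20.2 + 1.54) = (18.66, 21.74)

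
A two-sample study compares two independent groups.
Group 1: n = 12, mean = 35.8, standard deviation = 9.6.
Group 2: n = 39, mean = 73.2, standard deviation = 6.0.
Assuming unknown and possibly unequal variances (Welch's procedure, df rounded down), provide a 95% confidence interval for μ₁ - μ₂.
(-43.74, -31.06)

Difference: x̄₁ - x̄₂ = -37.40
SE = √(s₁²/n₁ + s₂²/n₂) = √(9.6²/12 + 6.0²/39) = 2.9331
df = 13.75 → 13 (Welch–Satterthwaite, rounded down)
t* = 2.160

CI: -37.40 ± 2.160 · 2.9331 = -37.40 ± 6.34 = (-43.74, -31.06)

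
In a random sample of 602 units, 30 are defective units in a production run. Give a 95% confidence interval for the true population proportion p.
(0.032, 0.067)

Proportion CI:
p̂ = 30/602 = 0.04983
SE = √(p̂(1-p̂)/n) = √(0.04983 · 0.95017 / 602) = 0.00887

z* = 1.960
Margin = z* · SE = 1.960 · 0.00887 = 0.0174

CI: 0.04983 ± 0.0174 = (0.032, 0.067)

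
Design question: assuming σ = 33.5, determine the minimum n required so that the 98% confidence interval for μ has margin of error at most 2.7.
n ≥ 833

For margin E ≤ 2.7:
n ≥ (z* · σ / E)²
n ≥ (2.326 · 33.5 / 2.7)²
n ≥ 832.88

Minimum n = 833 (rounding up)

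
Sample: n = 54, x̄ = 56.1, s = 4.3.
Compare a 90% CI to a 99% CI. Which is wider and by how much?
99% CI is wider by 1.17

df = 53
90% CI: t* = 1.674, (55.12, 57.08), width = 2 · t* · s/√n = 1.96
99% CI: t* = 2.672, (54.54, 57.66), width = 2 · t* · s/√n = 3.13

The 99% CI is wider by 3.13 - 1.96 = 1.17.
Higher confidence requires a wider interval.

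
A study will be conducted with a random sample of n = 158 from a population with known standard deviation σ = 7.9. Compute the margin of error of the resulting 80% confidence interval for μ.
Margin of error = 0.81

Margin of error = z* · σ/√n
= 1.282 · 7.9/√158
= 1.282 · 7.9/12.5698
= 0.81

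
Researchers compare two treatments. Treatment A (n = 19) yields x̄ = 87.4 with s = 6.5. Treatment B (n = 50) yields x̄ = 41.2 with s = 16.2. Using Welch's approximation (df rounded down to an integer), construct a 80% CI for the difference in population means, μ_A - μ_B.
(42.66, 49.74)

Difference: x̄₁ - x̄₂ = 46.20
SE = √(s₁²/n₁ + s₂²/n₂) = √(6.5²/19 + 16.2²/50) = 2.7336
df = 66.72 → 66 (Welch–Satterthwaite, rounded down)
t* = 1.295

CI: 46.20 ± 1.295 · 2.7336 = 46.20 ± 3.54 = (42.66, 49.74)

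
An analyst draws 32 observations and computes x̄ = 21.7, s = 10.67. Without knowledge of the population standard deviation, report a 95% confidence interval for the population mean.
(17.85, 25.55)

t-interval (σ unknown):
df = n - 1 = 31
t* = 2.040 for 95% confidence

Margin of error = t* · s/√n = 2.040 · 10.67/√32 = 3.85

CI: (17.85, 25.55)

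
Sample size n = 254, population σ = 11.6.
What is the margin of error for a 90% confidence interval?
Margin of error = 1.20

Margin of error = z* · σ/√n
= 1.645 · 11.6/√254
= 1.645 · 11.6/15.9374
= 1.20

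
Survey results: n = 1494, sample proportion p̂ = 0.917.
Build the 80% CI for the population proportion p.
(0.908, 0.926)

Proportion CI:
SE = √(p̂(1-p̂)/n) = √(0.917 · 0.083 / 1494) = 0.00714

z* = 1.282
Margin = z* · SE = 1.282 · 0.00714 = 0.0092

CI: 0.917 ± 0.0092 = (0.908, 0.926)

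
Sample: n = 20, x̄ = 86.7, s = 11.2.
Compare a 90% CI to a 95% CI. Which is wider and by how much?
95% CI is wider by 1.82

df = 19
90% CI: t* = 1.729, (82.37, 91.03), width = 2 · t* · s/√n = 8.66
95% CI: t* = 2.093, (81.46, 91.94), width = 2 · t* · s/√n = 10.48

The 95% CI is wider by 10.48 - 8.66 = 1.82.
Higher confidence requires a wider interval.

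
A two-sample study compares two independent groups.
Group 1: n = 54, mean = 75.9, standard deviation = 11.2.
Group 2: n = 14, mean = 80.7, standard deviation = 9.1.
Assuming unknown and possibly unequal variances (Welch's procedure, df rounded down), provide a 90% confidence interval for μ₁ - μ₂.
(-9.71, 0.11)

Difference: x̄₁ - x̄₂ = -4.80
SE = √(s₁²/n₁ + s₂²/n₂) = √(11.2²/54 + 9.1²/14) = 2.8702
df = 24.30 → 24 (Welch–Satterthwaite, rounded down)
t* = 1.711

CI: -4.80 ± 1.711 · 2.8702 = -4.80 ± 4.91 = (-9.71, 0.11)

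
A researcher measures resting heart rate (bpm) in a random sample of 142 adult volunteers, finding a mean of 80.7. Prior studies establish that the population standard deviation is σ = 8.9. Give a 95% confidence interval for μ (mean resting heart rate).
(79.24, 82.16)

z-interval (σ known):
z* = 1.960 for 95% confidence

Margin of error = z* · σ/√n = 1.960 · 8.9/√142 = 1.46

CI: (80.7 - 1.46, 80.7 + 1.46) = (79.24, 82.16)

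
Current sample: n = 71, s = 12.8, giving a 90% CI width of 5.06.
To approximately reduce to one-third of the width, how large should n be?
n ≈ 639

CI width ∝ 1/√n
To reduce width by factor 3, need √n to grow by 3 → need 3² = 9 times as many samples.

Current: n = 71, width = 5.06
New: n = 639, width ≈ 1.67

Width reduced by factor of 5.06/1.67 = 3.03.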